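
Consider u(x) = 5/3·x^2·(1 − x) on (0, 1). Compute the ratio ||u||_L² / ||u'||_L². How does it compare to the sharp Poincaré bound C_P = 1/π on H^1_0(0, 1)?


||u||_L² / ||u'||_L² = sqrt(14)/14 < C_P = 1/π.

u(x) = 5/3·x^2·(1 − x), so u'(x) = 5*x*(2 - 3*x)/3.
u(x) = 5/3·x^2·(1 − x) vanishes at x = 0 and x = 1, so u ∈ H^1_0(0, 1). Differentiate via the product rule and integrate the resulting polynomials term by term.
  ∫_0^1 u² dx = ∫_0^1 (25*x^6/9 - 50*x^5/9 + 25*x^4/9) dx. Term by term:
    ∫_0^1 25*x^6/9 dx = 25/63;  ∫_0^1 -50*x^5/9 dx = -25/27;  ∫_0^1 25*x^4/9 dx = 5/9.
  Sum: 25/63 − 25/27 + 5/9 = 5/189.
  ∫_0^1 (u')² dx = ∫_0^1 (25*x^4 - 100*x^3/3 + 100*x^2/9) dx. Term by term:
    ∫_0^1 25*x^4 dx = 5;  ∫_0^1 -100*x^3/3 dx = -25/3;  ∫_0^1 100*x^2/9 dx = 100/27.
  Sum: 5 − 25/3 + 100/27 = 10/27.
∫_0^1 u² dx = 5/189, so ||u||_L² = sqrt(105)/63.
∫_0^1 (u')² dx = 10/27, so ||u'||_L² = sqrt(30)/9.
Ratio ||u||_L² / ||u'||_L² = sqrt(14)/14.
Sharp Poincaré constant on H^1_0(0, 1) is C_P = L/π = 1/π, achieved by sin(π·x).
A polynomial bump cannot attain the sharp Poincaré constant (only the first sine eigenfunction does), so the ratio is strictly less than C_P, consistent with ||u||_L² ≤ C_P ||u'||_L².


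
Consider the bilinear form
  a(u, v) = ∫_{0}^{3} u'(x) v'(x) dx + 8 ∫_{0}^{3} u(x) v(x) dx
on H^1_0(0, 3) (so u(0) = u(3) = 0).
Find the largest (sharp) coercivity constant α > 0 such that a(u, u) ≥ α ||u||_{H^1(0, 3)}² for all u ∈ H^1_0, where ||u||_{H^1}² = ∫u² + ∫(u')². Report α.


α = 1

Coercivity of a(·,·) on H^1_0(0, 3) means a(u, u) ≥ α ||u||_{H^1}² for every u ∈ H^1_0.
The interval has length L = 3, and Poincaré/coercivity depend only on L. Here a(u, u) = ∫(u')² + (8)·∫u².
Here c = 8 ≥ 1, so a(u,u) = ∫(u')² + c∫u² ≥ ∫(u')² + ∫u² = ||u||_{H^1}², i.e. α = 1 works. No larger α is possible: a(u,u) ≥ α||u||_{H^1}² means (1−α)∫(u')² ≥ (α−c)∫u², and for the modes u_n = sin(nπ(x−x₀)/L) (x₀ the left endpoint) one has ∫u_n²/∫(u_n')² = (L/(nπ))² → 0, so a(u_n,u_n)/||u_n||_{H^1}² → 1. Hence the optimal constant is α = 1.
Therefore α = 1.


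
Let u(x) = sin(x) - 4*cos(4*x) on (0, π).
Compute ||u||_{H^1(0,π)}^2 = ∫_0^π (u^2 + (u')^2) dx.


||u||_{H^1(0,π)}^2 = 272/15 + 137*π

u'(x) = 16*sin(4*x) + cos(x).
Expand u² and (u')² and integrate term by term on (0, π), using: for integers n ≥ 1, ∫_0^π sin²(nx) dx = ∫_0^π cos²(nx) dx = π/2; for n ≠ n', ∫_0^π sin(nx)sin(n'x) dx = ∫_0^π cos(nx)cos(n'x) dx = 0; and by product-to-sum, ∫_0^π sin(nx)cos(n'x) dx = ½∫_0^π [sin((n+n')x) + sin((n−n')x)] dx, which is 0 when n+n' is even and 2n/(n²−n'²) when n+n' is odd (it need not vanish on (0, π)).
  u² squared terms: (-4)²·∫cos(4x)² dx = 16·π/2 = 8*π;  (1)²·∫sin(x)² dx = 1·π/2 = π/2.
  u² cross terms: 2·(-4)·(1)·∫cos(4x)·sin(x) dx = -8·(-2/15) = 16/15.
  So ∫_0^π u² dx = 8*π + π/2 + 16/15 = 16/15 + 17*π/2.
  (u')² squared terms: (16)²·∫sin(4x)² dx = 256·π/2 = 128*π;  (1)²·∫cos(x)² dx = 1·π/2 = π/2.
  (u')² cross terms: 2·(16)·(1)·∫sin(4x)·cos(x) dx = 32·(8/15) = 256/15.
  So ∫_0^π (u')² dx = 128*π + π/2 + 256/15 = 256/15 + 257*π/2.
||u||_{H^1}^2 = (16/15 + 17*π/2) + (256/15 + 257*π/2) = 272/15 + 137*π.


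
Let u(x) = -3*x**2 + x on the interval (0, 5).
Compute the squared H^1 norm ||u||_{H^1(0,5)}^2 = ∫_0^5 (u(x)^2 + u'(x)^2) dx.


||u||_{H^1}^2 = 36505/6

The H^1 norm (squared) on an interval (0, L) is
  ||u||_{H^1}^2 = ∫_0^L u(x)^2 dx + ∫_0^L u'(x)^2 dx.
Compute u'(x) = 1 - 6*x.
Then u(x)^2 = 9*x**4 - 6*x**3 + x**2 and u'(x)^2 = 36*x**2 - 12*x + 1.
Integrate each monomial from 0 to 5 using ∫_0^5 c·x^n dx = c·5^(n+1)/(n+1):
  ∫_0^5 u(x)^2 dx = ∫_0^5 (9*x^4 - 6*x^3 + x^2) dx. Term by term:
    ∫_0^5 9*x^4 dx = 5625;  ∫_0^5 -6*x^3 dx = -1875/2;  ∫_0^5 x^2 dx = 125/3.
  Sum: 5625 − 1875/2 + 125/3 = 28375/6.
  ∫_0^5 u'(x)^2 dx = ∫_0^5 (36*x^2 - 12*x + 1) dx. Term by term:
    ∫_0^5 36*x^2 dx = 1500;  ∫_0^5 -12*x dx = -150;  ∫_0^5 1 dx = 5.
  Sum: 1500 − 150 + 5 = 1355.
Adding: ||u||_{H^1}^2 = 28375/6 + 1355 = 36505/6.


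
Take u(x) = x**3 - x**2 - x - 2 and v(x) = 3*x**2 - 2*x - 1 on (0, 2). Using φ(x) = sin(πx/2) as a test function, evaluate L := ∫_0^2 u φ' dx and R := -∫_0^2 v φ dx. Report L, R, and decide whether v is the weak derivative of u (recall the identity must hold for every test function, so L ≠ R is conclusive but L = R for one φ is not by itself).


LHS = -12/π + 96/π^3, RHS = -12/π + 96/π^3. Yes, v = u' weakly.

u(x) = x**3 - x**2 - x - 2, classical derivative u'(x) = 3*x**2 - 2*x - 1.
φ(x) = sin(πx/2), so φ'(x) = π*cos(π*x/2)/2.
Note φ(0) = φ(2) = 0, so the boundary term u·φ vanishes.
LHS = ∫_0^2 u(x) φ'(x) dx = ∫_0^2 (π*x^3*cos(π*x/2)/2 - π*x^2*cos(π*x/2)/2 - π*x*cos(π*x/2)/2 - π*cos(π*x/2)) dx. Term by term:
  ∫_0^2 -π*cos(π*x/2) dx = 0;  ∫_0^2 π*x^3*cos(π*x/2)/2 dx = -24/π + 96/π^3;  ∫_0^2 -π*x*cos(π*x/2)/2 dx = 4/π;
  ∫_0^2 -π*x^2*cos(π*x/2)/2 dx = 8/π.
Sum: 0 + -24/π + 96/π^3 + 4/π + 8/π = -12/π + 96/π^3.
So LHS = -12/π + 96/π^3.
∫_0^2 v(x) φ(x) dx = ∫_0^2 (3*x^2*sin(π*x/2) - 2*x*sin(π*x/2) - sin(π*x/2)) dx. Term by term:
  ∫_0^2 -sin(π*x/2) dx = -4/π;  ∫_0^2 -2*x*sin(π*x/2) dx = -8/π;  ∫_0^2 3*x^2*sin(π*x/2) dx = -96/π^3 + 24/π.
Sum: -4/π − 8/π + -96/π^3 + 24/π = -96/π^3 + 12/π.
So RHS = -∫_0^2 v(x) φ(x) dx = -12/π + 96/π^3.
LHS = RHS, so the identity holds for this test φ.
Moreover u is smooth here and v(x) = u'(x) = 3*x**2 - 2*x - 1 pointwise, so the identity holds for every test function. Hence v is the weak derivative of u.


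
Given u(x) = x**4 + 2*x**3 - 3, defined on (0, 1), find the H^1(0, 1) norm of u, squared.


||u||_{H^1}^2 = 2957/126

The H^1 norm (squared) on an interval (0, L) is
  ||u||_{H^1}^2 = ∫_0^L u(x)^2 dx + ∫_0^L u'(x)^2 dx.
Compute u'(x) = 4*x**3 + 6*x**2.
Then u(x)^2 = x**8 + 4*x**7 + 4*x**6 - 6*x**4 - 12*x**3 + 9 and u'(x)^2 = 16*x**6 + 48*x**5 + 36*x**4.
Integrate each monomial from 0 to 1 using ∫_0^1 c·x^n dx = c·1^(n+1)/(n+1):
  ∫_0^1 u(x)^2 dx = ∫_0^1 (x^8 + 4*x^7 + 4*x^6 - 6*x^4 - 12*x^3 + 9) dx. Term by term:
    ∫_0^1 x^8 dx = 1/9;  ∫_0^1 4*x^7 dx = 1/2;  ∫_0^1 4*x^6 dx = 4/7;
    ∫_0^1 -6*x^4 dx = -6/5;  ∫_0^1 -12*x^3 dx = -3;  ∫_0^1 9 dx = 9.
  Sum: 1/9 + 1/2 + 4/7 − 6/5 − 3 + 9 = 3769/630.
  ∫_0^1 u'(x)^2 dx = ∫_0^1 (16*x^6 + 48*x^5 + 36*x^4) dx. Term by term:
    ∫_0^1 16*x^6 dx = 16/7;  ∫_0^1 48*x^5 dx = 8;  ∫_0^1 36*x^4 dx = 36/5.
  Sum: 16/7 + 8 + 36/5 = 612/35.
Adding: ||u||_{H^1}^2 = 3769/630 + 612/35 = 2957/126.


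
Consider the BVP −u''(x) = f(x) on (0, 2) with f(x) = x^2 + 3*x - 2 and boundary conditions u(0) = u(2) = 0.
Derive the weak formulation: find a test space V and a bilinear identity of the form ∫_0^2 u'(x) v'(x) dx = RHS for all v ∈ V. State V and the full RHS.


V = H^1_0(0, 2) (so v(0) = v(2) = 0); weak form: ∫_0^2 u'v' dx = ∫_0^2 (x^2 + 3*x - 2) v dx for all v ∈ V.

Multiply both sides by a test function v and integrate from 0 to 2:
  ∫_0^2 −u''(x) v(x) dx = ∫_0^2 f(x) v(x) dx.
Integrate the LHS by parts once:
  ∫_0^2 −u'' v dx = −[u'(x) v(x)]_0^2 + ∫_0^2 u'(x) v'(x) dx.
Thus ∫_0^2 u'(x) v'(x) dx = ∫_0^2 f(x) v(x) dx + [u'(x) v(x)]_0^2.
Choose V so that boundary terms are either known or forced to vanish.
u is Dirichlet: u(0) = u(2) = 0. Let V = H^1_0(0, 2); then v(0) = v(2) = 0, and [u' v]_0^2 = 0.
Weak formulation: find u (satisfying any essential BC) such that ∫_0^2 u'(x) v'(x) dx = ∫_0^2 f v dx for all v ∈ V.
Substituting f(x) = x^2 + 3*x - 2, the right-hand side is ∫_0^2 (x^2 + 3*x - 2) v dx.


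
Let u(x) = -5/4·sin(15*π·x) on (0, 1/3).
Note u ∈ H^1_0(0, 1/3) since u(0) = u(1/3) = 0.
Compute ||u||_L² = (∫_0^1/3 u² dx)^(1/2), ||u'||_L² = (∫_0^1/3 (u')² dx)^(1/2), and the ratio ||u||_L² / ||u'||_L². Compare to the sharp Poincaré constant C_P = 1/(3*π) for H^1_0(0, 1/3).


||u||_L² / ||u'||_L² = 1/(15*π) < C_P = 1/(3*π).

u(x) = -5/4·sin(15*π·x), so u'(x) = -75*π*cos(15*π*x)/4.
Writing u(x) = A·sin(kπx/L) with A = -5/4 and k = 5, use ∫_0^L sin²(kπx/L) dx = L/2 and ∫_0^L cos²(kπx/L) dx = L/2.
u² = 25/16·sin²(15*π·x) and (u')² = 5625*π^2/16·cos²(15*π·x), and each of sin², cos² integrates to L/2 = 1/6 over (0, 1/3).
∫_0^1/3 u² dx = 25/96, so ||u||_L² = 5*sqrt(6)/24.
∫_0^1/3 (u')² dx = 1875*π^2/32, so ||u'||_L² = 25*sqrt(6)*π/8.
Ratio ||u||_L² / ||u'||_L² = 1/(15*π).
Sharp Poincaré constant on H^1_0(0, 1/3) is C_P = L/π = 1/(3*π), achieved by sin(3*π·x).
This is the k = 5 harmonic; the ratio L/(kπ) is strictly less than C_P = L/π, consistent with the sharp inequality ||u||_L² ≤ C_P ||u'||_L².


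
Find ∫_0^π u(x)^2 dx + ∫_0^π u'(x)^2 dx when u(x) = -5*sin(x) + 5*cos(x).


||u||_{H^1(0,π)}^2 = 50*π

u'(x) = -5*sin(x) - 5*cos(x).
Expand u² and (u')² and integrate term by term on (0, π), using: for integers n ≥ 1, ∫_0^π sin²(nx) dx = ∫_0^π cos²(nx) dx = π/2; for n ≠ n', ∫_0^π sin(nx)sin(n'x) dx = ∫_0^π cos(nx)cos(n'x) dx = 0; and by product-to-sum, ∫_0^π sin(nx)cos(n'x) dx = ½∫_0^π [sin((n+n')x) + sin((n−n')x)] dx, which is 0 when n+n' is even and 2n/(n²−n'²) when n+n' is odd (it need not vanish on (0, π)).
  u² squared terms: (-5)²·∫sin(x)² dx = 25·π/2 = 25*π/2;  (5)²·∫cos(x)² dx = 25·π/2 = 25*π/2.
  u² cross terms: 2·(-5)·(5)·∫sin(x)·cos(x) dx = -50·(0) = 0.
  So ∫_0^π u² dx = 25*π/2 + 25*π/2 + 0 = 25*π.
  (u')² squared terms: (-5)²·∫cos(x)² dx = 25·π/2 = 25*π/2;  (-5)²·∫sin(x)² dx = 25·π/2 = 25*π/2.
  (u')² cross terms: 2·(-5)·(-5)·∫cos(x)·sin(x) dx = 50·(0) = 0.
  So ∫_0^π (u')² dx = 25*π/2 + 25*π/2 + 0 = 25*π.
||u||_{H^1}^2 = (25*π) + (25*π) = 50*π.


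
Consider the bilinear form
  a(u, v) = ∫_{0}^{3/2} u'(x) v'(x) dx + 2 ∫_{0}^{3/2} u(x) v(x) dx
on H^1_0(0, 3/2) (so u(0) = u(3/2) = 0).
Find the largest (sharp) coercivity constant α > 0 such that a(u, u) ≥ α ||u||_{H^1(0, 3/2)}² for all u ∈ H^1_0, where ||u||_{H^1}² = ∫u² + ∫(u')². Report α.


α = 1

Coercivity of a(·,·) on H^1_0(0, 3/2) means a(u, u) ≥ α ||u||_{H^1}² for every u ∈ H^1_0.
The interval has length L = 3/2, and Poincaré/coercivity depend only on L. Here a(u, u) = ∫(u')² + (2)·∫u².
Here c = 2 ≥ 1, so a(u,u) = ∫(u')² + c∫u² ≥ ∫(u')² + ∫u² = ||u||_{H^1}², i.e. α = 1 works. No larger α is possible: a(u,u) ≥ α||u||_{H^1}² means (1−α)∫(u')² ≥ (α−c)∫u², and for the modes u_n = sin(nπ(x−x₀)/L) (x₀ the left endpoint) one has ∫u_n²/∫(u_n')² = (L/(nπ))² → 0, so a(u_n,u_n)/||u_n||_{H^1}² → 1. Hence the optimal constant is α = 1.
Therefore α = 1.


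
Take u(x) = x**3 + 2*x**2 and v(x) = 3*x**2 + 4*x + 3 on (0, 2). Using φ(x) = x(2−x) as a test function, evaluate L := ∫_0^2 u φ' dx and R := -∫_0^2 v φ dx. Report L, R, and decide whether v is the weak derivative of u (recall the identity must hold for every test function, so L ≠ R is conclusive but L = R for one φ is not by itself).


LHS = -152/15, RHS = -212/15. No, v is not the weak derivative of u.

u(x) = x**3 + 2*x**2, classical derivative u'(x) = 3*x**2 + 4*x.
φ(x) = x(2−x), so φ'(x) = 2 - 2*x.
Note φ(0) = φ(2) = 0, so the boundary term u·φ vanishes.
LHS = ∫_0^2 u(x) φ'(x) dx = ∫_0^2 (-2*x^4 - 2*x^3 + 4*x^2) dx. Term by term:
  ∫_0^2 -2*x^4 dx = -64/5;  ∫_0^2 -2*x^3 dx = -8;  ∫_0^2 4*x^2 dx = 32/3.
Sum: -64/5 − 8 + 32/3 = -152/15.
So LHS = -152/15.
∫_0^2 v(x) φ(x) dx = ∫_0^2 (-3*x^4 + 2*x^3 + 5*x^2 + 6*x) dx. Term by term:
  ∫_0^2 -3*x^4 dx = -96/5;  ∫_0^2 2*x^3 dx = 8;  ∫_0^2 5*x^2 dx = 40/3;
  ∫_0^2 6*x dx = 12.
Sum: -96/5 + 8 + 40/3 + 12 = 212/15.
So RHS = -∫_0^2 v(x) φ(x) dx = -212/15.
LHS − RHS = 4 ≠ 0, so the identity fails.
(For a valid weak derivative the identity must hold for EVERY test function, in particular this one. The failure shows v is NOT the weak derivative of u.)
Correct weak derivative would be u'(x) = 3*x**2 + 4*x.


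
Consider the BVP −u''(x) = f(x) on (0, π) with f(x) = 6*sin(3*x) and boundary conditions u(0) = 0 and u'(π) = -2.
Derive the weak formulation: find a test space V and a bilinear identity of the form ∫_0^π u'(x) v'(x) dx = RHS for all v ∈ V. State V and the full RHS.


V = {v ∈ H^1(0, π) : v(0) = 0} (test functions vanish at x = 0 where u is specified); weak form: ∫_0^π u'v' dx = ∫_0^π (6*sin(3*x)) v dx − 2·v(π) for all v ∈ V.

Multiply both sides by a test function v and integrate from 0 to π:
  ∫_0^π −u''(x) v(x) dx = ∫_0^π f(x) v(x) dx.
Integrate the LHS by parts once:
  ∫_0^π −u'' v dx = −[u'(x) v(x)]_0^π + ∫_0^π u'(x) v'(x) dx.
Thus ∫_0^π u'(x) v'(x) dx = ∫_0^π f(x) v(x) dx + [u'(x) v(x)]_0^π.
Choose V so that boundary terms are either known or forced to vanish.
Mixed BC: u(0) = 0 (Dirichlet) and u'(π) = -2 (Neumann). Define V = {v ∈ H^1(0, π) : v(0) = 0}. Then [u' v]_0^π = u'(π)·v(π) − u'(0)·0 = − 2·v(π).
Weak formulation: find u (satisfying any essential BC) such that ∫_0^π u'(x) v'(x) dx = ∫_0^π f v dx − 2·v(π) for all v ∈ V (Dirichlet at 0 absorbed into V; Neumann datum at x = π contributes the boundary term).
Substituting f(x) = 6*sin(3*x), the right-hand side is ∫_0^π (6*sin(3*x)) v dx − 2·v(π).


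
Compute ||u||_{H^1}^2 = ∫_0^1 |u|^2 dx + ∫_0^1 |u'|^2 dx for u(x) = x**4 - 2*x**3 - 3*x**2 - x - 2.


||u||_{H^1}^2 = 2138/45

The H^1 norm (squared) on an interval (0, L) is
  ||u||_{H^1}^2 = ∫_0^L u(x)^2 dx + ∫_0^L u'(x)^2 dx.
Compute u'(x) = 4*x**3 - 6*x**2 - 6*x - 1.
Then u(x)^2 = x**8 - 4*x**7 - 2*x**6 + 10*x**5 + 9*x**4 + 14*x**3 + 13*x**2 + 4*x + 4 and u'(x)^2 = 16*x**6 - 48*x**5 - 12*x**4 + 64*x**3 + 48*x**2 + 12*x + 1.
Integrate each monomial from 0 to 1 using ∫_0^1 c·x^n dx = c·1^(n+1)/(n+1):
  ∫_0^1 u(x)^2 dx = ∫_0^1 (x^8 - 4*x^7 - 2*x^6 + 10*x^5 + 9*x^4 + 14*x^3 + 13*x^2 + 4*x + 4) dx. Term by term:
    ∫_0^1 x^8 dx = 1/9;  ∫_0^1 -4*x^7 dx = -1/2;  ∫_0^1 -2*x^6 dx = -2/7;
    ∫_0^1 10*x^5 dx = 5/3;  ∫_0^1 9*x^4 dx = 9/5;  ∫_0^1 14*x^3 dx = 7/2;
    ∫_0^1 13*x^2 dx = 13/3;  ∫_0^1 4*x dx = 2;  ∫_0^1 4 dx = 4.
  Sum: 1/9 − 1/2 − 2/7 + 5/3 + 9/5 + 7/2 + 13/3 + 2 + 4 = 5237/315.
  ∫_0^1 u'(x)^2 dx = ∫_0^1 (16*x^6 - 48*x^5 - 12*x^4 + 64*x^3 + 48*x^2 + 12*x + 1) dx. Term by term:
    ∫_0^1 16*x^6 dx = 16/7;  ∫_0^1 -48*x^5 dx = -8;  ∫_0^1 -12*x^4 dx = -12/5;
    ∫_0^1 64*x^3 dx = 16;  ∫_0^1 48*x^2 dx = 16;  ∫_0^1 12*x dx = 6;
    ∫_0^1 1 dx = 1.
  Sum: 16/7 − 8 − 12/5 + 16 + 16 + 6 + 1 = 1081/35.
Adding: ||u||_{H^1}^2 = 5237/315 + 1081/35 = 2138/45.


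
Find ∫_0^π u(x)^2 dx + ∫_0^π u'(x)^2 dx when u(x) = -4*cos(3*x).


||u||_{H^1(0,π)}^2 = 80*π

u'(x) = 12*sin(3*x).
Expand u² and (u')² and integrate term by term on (0, π), using: for integers n ≥ 1, ∫_0^π sin²(nx) dx = ∫_0^π cos²(nx) dx = π/2; for n ≠ n', ∫_0^π sin(nx)sin(n'x) dx = ∫_0^π cos(nx)cos(n'x) dx = 0; and by product-to-sum, ∫_0^π sin(nx)cos(n'x) dx = ½∫_0^π [sin((n+n')x) + sin((n−n')x)] dx, which is 0 when n+n' is even and 2n/(n²−n'²) when n+n' is odd (it need not vanish on (0, π)).
  u² squared terms: (-4)²·∫cos(3x)² dx = 16·π/2 = 8*π.
  So ∫_0^π u² dx = 8*π.
  (u')² squared terms: (12)²·∫sin(3x)² dx = 144·π/2 = 72*π.
  So ∫_0^π (u')² dx = 72*π.
||u||_{H^1}^2 = (8*π) + (72*π) = 80*π.


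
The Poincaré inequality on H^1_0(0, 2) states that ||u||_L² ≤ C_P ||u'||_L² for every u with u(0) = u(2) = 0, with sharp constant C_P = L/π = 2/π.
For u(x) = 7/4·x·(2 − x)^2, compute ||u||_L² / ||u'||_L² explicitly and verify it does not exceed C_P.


||u||_L² / ||u'||_L² = sqrt(14)/7 < C_P = 2/π.

u(x) = 7/4·x·(2 − x)^2, so u'(x) = 21*x^2/4 - 14*x + 7.
u(x) = 7/4·x·(2 − x)^2 vanishes at x = 0 and x = 2, so u ∈ H^1_0(0, 2). Differentiate via the product rule and integrate the resulting polynomials term by term.
  ∫_0^2 u² dx = ∫_0^2 (49*x^6/16 - 49*x^5/2 + 147*x^4/2 - 98*x^3 + 49*x^2) dx. Term by term:
    ∫_0^2 49*x^6/16 dx = 56;  ∫_0^2 -49*x^5/2 dx = -784/3;  ∫_0^2 147*x^4/2 dx = 2352/5;
    ∫_0^2 -98*x^3 dx = -392;  ∫_0^2 49*x^2 dx = 392/3.
  Sum: 56 − 784/3 + 2352/5 − 392 + 392/3 = 56/15.
  ∫_0^2 (u')² dx = ∫_0^2 (441*x^4/16 - 147*x^3 + 539*x^2/2 - 196*x + 49) dx. Term by term:
    ∫_0^2 441*x^4/16 dx = 882/5;  ∫_0^2 -147*x^3 dx = -588;  ∫_0^2 539*x^2/2 dx = 2156/3;
    ∫_0^2 -196*x dx = -392;  ∫_0^2 49 dx = 98.
  Sum: 882/5 − 588 + 2156/3 − 392 + 98 = 196/15.
∫_0^2 u² dx = 56/15, so ||u||_L² = 2*sqrt(210)/15.
∫_0^2 (u')² dx = 196/15, so ||u'||_L² = 14*sqrt(15)/15.
Ratio ||u||_L² / ||u'||_L² = sqrt(14)/7.
Sharp Poincaré constant on H^1_0(0, 2) is C_P = L/π = 2/π, achieved by sin(π/2·x).
A polynomial bump cannot attain the sharp Poincaré constant (only the first sine eigenfunction does), so the ratio is strictly less than C_P, consistent with ||u||_L² ≤ C_P ||u'||_L².


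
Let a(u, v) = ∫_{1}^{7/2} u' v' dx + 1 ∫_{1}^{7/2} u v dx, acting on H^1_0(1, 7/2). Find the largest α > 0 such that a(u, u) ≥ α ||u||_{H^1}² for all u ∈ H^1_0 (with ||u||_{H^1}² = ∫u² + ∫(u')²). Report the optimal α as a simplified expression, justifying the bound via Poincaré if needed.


α = 1

Coercivity of a(·,·) on H^1_0(1, 7/2) means a(u, u) ≥ α ||u||_{H^1}² for every u ∈ H^1_0.
The interval has length L = 5/2, and Poincaré/coercivity depend only on L. Here a(u, u) = ∫(u')² + (1)·∫u².
Here c = 1 ≥ 1, so a(u,u) = ∫(u')² + c∫u² ≥ ∫(u')² + ∫u² = ||u||_{H^1}², i.e. α = 1 works. No larger α is possible: a(u,u) ≥ α||u||_{H^1}² means (1−α)∫(u')² ≥ (α−c)∫u², and for the modes u_n = sin(nπ(x−x₀)/L) (x₀ the left endpoint) one has ∫u_n²/∫(u_n')² = (L/(nπ))² → 0, so a(u_n,u_n)/||u_n||_{H^1}² → 1. Hence the optimal constant is α = 1.
Therefore α = 1.


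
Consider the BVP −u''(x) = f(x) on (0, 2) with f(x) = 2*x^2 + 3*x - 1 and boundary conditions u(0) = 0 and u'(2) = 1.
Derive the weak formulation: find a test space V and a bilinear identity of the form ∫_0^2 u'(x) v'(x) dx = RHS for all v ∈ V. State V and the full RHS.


V = {v ∈ H^1(0, 2) : v(0) = 0} (test functions vanish at x = 0 where u is specified); weak form: ∫_0^2 u'v' dx = ∫_0^2 (2*x^2 + 3*x - 1) v dx + v(2) for all v ∈ V.

Multiply both sides by a test function v and integrate from 0 to 2:
  ∫_0^2 −u''(x) v(x) dx = ∫_0^2 f(x) v(x) dx.
Integrate the LHS by parts once:
  ∫_0^2 −u'' v dx = −[u'(x) v(x)]_0^2 + ∫_0^2 u'(x) v'(x) dx.
Thus ∫_0^2 u'(x) v'(x) dx = ∫_0^2 f(x) v(x) dx + [u'(x) v(x)]_0^2.
Choose V so that boundary terms are either known or forced to vanish.
Mixed BC: u(0) = 0 (Dirichlet) and u'(2) = 1 (Neumann). Define V = {v ∈ H^1(0, 2) : v(0) = 0}. Then [u' v]_0^2 = u'(2)·v(2) − u'(0)·0 = v(2).
Weak formulation: find u (satisfying any essential BC) such that ∫_0^2 u'(x) v'(x) dx = ∫_0^2 f v dx + v(2) for all v ∈ V (Dirichlet at 0 absorbed into V; Neumann datum at x = 2 contributes the boundary term).
Substituting f(x) = 2*x^2 + 3*x - 1, the right-hand side is ∫_0^2 (2*x^2 + 3*x - 1) v dx + v(2).


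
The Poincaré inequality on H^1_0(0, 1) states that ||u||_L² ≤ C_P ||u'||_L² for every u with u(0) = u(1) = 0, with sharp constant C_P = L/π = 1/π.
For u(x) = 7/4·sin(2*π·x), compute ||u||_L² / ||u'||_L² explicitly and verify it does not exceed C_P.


||u||_L² / ||u'||_L² = 1/(2*π) < C_P = 1/π.

u(x) = 7/4·sin(2*π·x), so u'(x) = 7*π*cos(2*π*x)/2.
Writing u(x) = A·sin(kπx/L) with A = 7/4 and k = 2, use ∫_0^L sin²(kπx/L) dx = L/2 and ∫_0^L cos²(kπx/L) dx = L/2.
u² = 49/16·sin²(2*π·x) and (u')² = 49*π^2/4·cos²(2*π·x), and each of sin², cos² integrates to L/2 = 1/2 over (0, 1).
∫_0^1 u² dx = 49/32, so ||u||_L² = 7*sqrt(2)/8.
∫_0^1 (u')² dx = 49*π^2/8, so ||u'||_L² = 7*sqrt(2)*π/4.
Ratio ||u||_L² / ||u'||_L² = 1/(2*π).
Sharp Poincaré constant on H^1_0(0, 1) is C_P = L/π = 1/π, achieved by sin(π·x).
This is the k = 2 harmonic; the ratio L/(kπ) is strictly less than C_P = L/π, consistent with the sharp inequality ||u||_L² ≤ C_P ||u'||_L².


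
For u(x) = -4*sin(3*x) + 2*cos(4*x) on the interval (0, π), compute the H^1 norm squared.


||u||_{H^1(0,π)}^2 = 1632/7 + 114*π

u'(x) = -8*sin(4*x) - 12*cos(3*x).
Expand u² and (u')² and integrate term by term on (0, π), using: for integers n ≥ 1, ∫_0^π sin²(nx) dx = ∫_0^π cos²(nx) dx = π/2; for n ≠ n', ∫_0^π sin(nx)sin(n'x) dx = ∫_0^π cos(nx)cos(n'x) dx = 0; and by product-to-sum, ∫_0^π sin(nx)cos(n'x) dx = ½∫_0^π [sin((n+n')x) + sin((n−n')x)] dx, which is 0 when n+n' is even and 2n/(n²−n'²) when n+n' is odd (it need not vanish on (0, π)).
  u² squared terms: (-4)²·∫sin(3x)² dx = 16·π/2 = 8*π;  (2)²·∫cos(4x)² dx = 4·π/2 = 2*π.
  u² cross terms: 2·(-4)·(2)·∫sin(3x)·cos(4x) dx = -16·(-6/7) = 96/7.
  So ∫_0^π u² dx = 8*π + 2*π + 96/7 = 96/7 + 10*π.
  (u')² squared terms: (-12)²·∫cos(3x)² dx = 144·π/2 = 72*π;  (-8)²·∫sin(4x)² dx = 64·π/2 = 32*π.
  (u')² cross terms: 2·(-12)·(-8)·∫cos(3x)·sin(4x) dx = 192·(8/7) = 1536/7.
  So ∫_0^π (u')² dx = 72*π + 32*π + 1536/7 = 1536/7 + 104*π.
||u||_{H^1}^2 = (96/7 + 10*π) + (1536/7 + 104*π) = 1632/7 + 114*π.


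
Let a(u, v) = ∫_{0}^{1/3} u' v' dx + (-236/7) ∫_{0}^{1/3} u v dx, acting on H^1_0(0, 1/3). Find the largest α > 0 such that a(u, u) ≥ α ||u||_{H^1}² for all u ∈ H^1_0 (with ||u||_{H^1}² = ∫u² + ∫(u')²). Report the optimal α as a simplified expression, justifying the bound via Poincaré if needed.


α = (-236 + 63*π^2)/(7*(1 + 9*π^2))

Coercivity of a(·,·) on H^1_0(0, 1/3) means a(u, u) ≥ α ||u||_{H^1}² for every u ∈ H^1_0.
The interval has length L = 1/3, and Poincaré/coercivity depend only on L. Here a(u, u) = ∫(u')² + (-236/7)·∫u².
Here c = -236/7 < 0 with |c| < (π/L)² = 9*π^2, so coercivity still holds. The condition a(u,u) ≥ α||u||_{H^1}² reads (1−α)∫(u')² ≥ (α−c)∫u². Any admissible α is ≤ 1 (rapidly oscillating u have ∫u²/∫(u')² → 0), and α = 1 would force 0 ≥ (1−c)∫u², impossible since c < 1; so 1−α > 0. By the sharp Poincaré inequality on H^1_0 of an interval of length L, ∫(u')² ≥ (π/L)²∫u² with equality for the first sine mode sin(π(x−x₀)/L) (x₀ the left endpoint), so the inequality holds for all u iff (1−α)(π/L)² ≥ α − c, i.e. α ≤ ((π/L)² + c)/((π/L)² + 1) = (1 + c(L/π)²)/(1 + (L/π)²). (Direct route, valid since c ≤ 0: Poincaré gives c∫u² ≥ c(L/π)²∫(u')², so a(u,u) ≥ (1 + c(L/π)²)∫(u')², while ||u||_{H^1}² ≤ (1 + (L/π)²)∫(u')²; dividing yields the same α.) With (π/L)² = 9*π^2 and c = -236/7, the largest admissible constant is α = ((π/L)² + c)/((π/L)² + 1).
Simplifying, α = (-236 + 63*π^2)/(7*(1 + 9*π^2)).


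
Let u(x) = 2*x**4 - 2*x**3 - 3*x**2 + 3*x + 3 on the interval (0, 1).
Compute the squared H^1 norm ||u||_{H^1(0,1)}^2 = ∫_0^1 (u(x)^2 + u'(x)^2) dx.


||u||_{H^1}^2 = 1237/90

The H^1 norm (squared) on an interval (0, L) is
  ||u||_{H^1}^2 = ∫_0^L u(x)^2 dx + ∫_0^L u'(x)^2 dx.
Compute u'(x) = 8*x**3 - 6*x**2 - 6*x + 3.
Then u(x)^2 = 4*x**8 - 8*x**7 - 8*x**6 + 24*x**5 + 9*x**4 - 30*x**3 - 9*x**2 + 18*x + 9 and u'(x)^2 = 64*x**6 - 96*x**5 - 60*x**4 + 120*x**3 - 36*x + 9.
Integrate each monomial from 0 to 1 using ∫_0^1 c·x^n dx = c·1^(n+1)/(n+1):
  ∫_0^1 u(x)^2 dx = ∫_0^1 (4*x^8 - 8*x^7 - 8*x^6 + 24*x^5 + 9*x^4 - 30*x^3 - 9*x^2 + 18*x + 9) dx. Term by term:
    ∫_0^1 4*x^8 dx = 4/9;  ∫_0^1 -8*x^7 dx = -1;  ∫_0^1 -8*x^6 dx = -8/7;
    ∫_0^1 24*x^5 dx = 4;  ∫_0^1 9*x^4 dx = 9/5;  ∫_0^1 -30*x^3 dx = -15/2;
    ∫_0^1 -9*x^2 dx = -3;  ∫_0^1 18*x dx = 9;  ∫_0^1 9 dx = 9.
  Sum: 4/9 − 1 − 8/7 + 4 + 9/5 − 15/2 − 3 + 9 + 9 = 7309/630.
  ∫_0^1 u'(x)^2 dx = ∫_0^1 (64*x^6 - 96*x^5 - 60*x^4 + 120*x^3 - 36*x + 9) dx. Term by term:
    ∫_0^1 64*x^6 dx = 64/7;  ∫_0^1 -96*x^5 dx = -16;  ∫_0^1 -60*x^4 dx = -12;
    ∫_0^1 120*x^3 dx = 30;  ∫_0^1 -36*x dx = -18;  ∫_0^1 9 dx = 9.
  Sum: 64/7 − 16 − 12 + 30 − 18 + 9 = 15/7.
Adding: ||u||_{H^1}^2 = 7309/630 + 15/7 = 1237/90.


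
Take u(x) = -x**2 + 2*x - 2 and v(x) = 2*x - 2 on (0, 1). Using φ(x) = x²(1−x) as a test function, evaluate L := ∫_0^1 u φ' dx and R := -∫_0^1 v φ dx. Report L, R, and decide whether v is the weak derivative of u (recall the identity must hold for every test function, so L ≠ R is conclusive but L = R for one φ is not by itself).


LHS = -1/15, RHS = 1/15. No, v is not the weak derivative of u.

u(x) = -x**2 + 2*x - 2, classical derivative u'(x) = 2 - 2*x.
φ(x) = x²(1−x), so φ'(x) = x*(2 - 3*x).
Note φ(0) = φ(1) = 0, so the boundary term u·φ vanishes.
LHS = ∫_0^1 u(x) φ'(x) dx = ∫_0^1 (3*x^4 - 8*x^3 + 10*x^2 - 4*x) dx. Term by term:
  ∫_0^1 3*x^4 dx = 3/5;  ∫_0^1 -8*x^3 dx = -2;  ∫_0^1 10*x^2 dx = 10/3;
  ∫_0^1 -4*x dx = -2.
Sum: 3/5 − 2 + 10/3 − 2 = -1/15.
So LHS = -1/15.
∫_0^1 v(x) φ(x) dx = ∫_0^1 (-2*x^4 + 4*x^3 - 2*x^2) dx. Term by term:
  ∫_0^1 -2*x^4 dx = -2/5;  ∫_0^1 4*x^3 dx = 1;  ∫_0^1 -2*x^2 dx = -2/3.
Sum: -2/5 + 1 − 2/3 = -1/15.
So RHS = -∫_0^1 v(x) φ(x) dx = 1/15.
LHS − RHS = -2/15 ≠ 0, so the identity fails.
(For a valid weak derivative the identity must hold for EVERY test function, in particular this one. The failure shows v is NOT the weak derivative of u.)
Correct weak derivative would be u'(x) = 2 - 2*x.


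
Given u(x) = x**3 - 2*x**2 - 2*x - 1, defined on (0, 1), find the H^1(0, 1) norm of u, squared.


||u||_{H^1}^2 = 3313/210

The H^1 norm (squared) on an interval (0, L) is
  ||u||_{H^1}^2 = ∫_0^L u(x)^2 dx + ∫_0^L u'(x)^2 dx.
Compute u'(x) = 3*x**2 - 4*x - 2.
Then u(x)^2 = x**6 - 4*x**5 + 6*x**3 + 8*x**2 + 4*x + 1 and u'(x)^2 = 9*x**4 - 24*x**3 + 4*x**2 + 16*x + 4.
Integrate each monomial from 0 to 1 using ∫_0^1 c·x^n dx = c·1^(n+1)/(n+1):
  ∫_0^1 u(x)^2 dx = ∫_0^1 (x^6 - 4*x^5 + 6*x^3 + 8*x^2 + 4*x + 1) dx. Term by term:
    ∫_0^1 x^6 dx = 1/7;  ∫_0^1 -4*x^5 dx = -2/3;  ∫_0^1 6*x^3 dx = 3/2;
    ∫_0^1 8*x^2 dx = 8/3;  ∫_0^1 4*x dx = 2;  ∫_0^1 1 dx = 1.
  Sum: 1/7 − 2/3 + 3/2 + 8/3 + 2 + 1 = 93/14.
  ∫_0^1 u'(x)^2 dx = ∫_0^1 (9*x^4 - 24*x^3 + 4*x^2 + 16*x + 4) dx. Term by term:
    ∫_0^1 9*x^4 dx = 9/5;  ∫_0^1 -24*x^3 dx = -6;  ∫_0^1 4*x^2 dx = 4/3;
    ∫_0^1 16*x dx = 8;  ∫_0^1 4 dx = 4.
  Sum: 9/5 − 6 + 4/3 + 8 + 4 = 137/15.
Adding: ||u||_{H^1}^2 = 93/14 + 137/15 = 3313/210.


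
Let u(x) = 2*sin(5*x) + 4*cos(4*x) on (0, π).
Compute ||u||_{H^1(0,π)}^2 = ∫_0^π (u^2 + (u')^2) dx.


||u||_{H^1(0,π)}^2 = 2720/9 + 188*π

u'(x) = -16*sin(4*x) + 10*cos(5*x).
Expand u² and (u')² and integrate term by term on (0, π), using: for integers n ≥ 1, ∫_0^π sin²(nx) dx = ∫_0^π cos²(nx) dx = π/2; for n ≠ n', ∫_0^π sin(nx)sin(n'x) dx = ∫_0^π cos(nx)cos(n'x) dx = 0; and by product-to-sum, ∫_0^π sin(nx)cos(n'x) dx = ½∫_0^π [sin((n+n')x) + sin((n−n')x)] dx, which is 0 when n+n' is even and 2n/(n²−n'²) when n+n' is odd (it need not vanish on (0, π)).
  u² squared terms: (2)²·∫sin(5x)² dx = 4·π/2 = 2*π;  (4)²·∫cos(4x)² dx = 16·π/2 = 8*π.
  u² cross terms: 2·(2)·(4)·∫sin(5x)·cos(4x) dx = 16·(10/9) = 160/9.
  So ∫_0^π u² dx = 2*π + 8*π + 160/9 = 160/9 + 10*π.
  (u')² squared terms: (-16)²·∫sin(4x)² dx = 256·π/2 = 128*π;  (10)²·∫cos(5x)² dx = 100·π/2 = 50*π.
  (u')² cross terms: 2·(-16)·(10)·∫sin(4x)·cos(5x) dx = -320·(-8/9) = 2560/9.
  So ∫_0^π (u')² dx = 128*π + 50*π + 2560/9 = 2560/9 + 178*π.
||u||_{H^1}^2 = (160/9 + 10*π) + (2560/9 + 178*π) = 2720/9 + 188*π.


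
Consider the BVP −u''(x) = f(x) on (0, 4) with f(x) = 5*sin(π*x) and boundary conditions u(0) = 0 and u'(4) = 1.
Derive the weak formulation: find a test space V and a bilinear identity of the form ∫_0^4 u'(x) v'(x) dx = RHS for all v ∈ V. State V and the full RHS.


V = {v ∈ H^1(0, 4) : v(0) = 0} (test functions vanish at x = 0 where u is specified); weak form: ∫_0^4 u'v' dx = ∫_0^4 (5*sin(π*x)) v dx + v(4) for all v ∈ V.

Multiply both sides by a test function v and integrate from 0 to 4:
  ∫_0^4 −u''(x) v(x) dx = ∫_0^4 f(x) v(x) dx.
Integrate the LHS by parts once:
  ∫_0^4 −u'' v dx = −[u'(x) v(x)]_0^4 + ∫_0^4 u'(x) v'(x) dx.
Thus ∫_0^4 u'(x) v'(x) dx = ∫_0^4 f(x) v(x) dx + [u'(x) v(x)]_0^4.
Choose V so that boundary terms are either known or forced to vanish.
Mixed BC: u(0) = 0 (Dirichlet) and u'(4) = 1 (Neumann). Define V = {v ∈ H^1(0, 4) : v(0) = 0}. Then [u' v]_0^4 = u'(4)·v(4) − u'(0)·0 = v(4).
Weak formulation: find u (satisfying any essential BC) such that ∫_0^4 u'(x) v'(x) dx = ∫_0^4 f v dx + v(4) for all v ∈ V (Dirichlet at 0 absorbed into V; Neumann datum at x = 4 contributes the boundary term).
Substituting f(x) = 5*sin(π*x), the right-hand side is ∫_0^4 (5*sin(π*x)) v dx + v(4).


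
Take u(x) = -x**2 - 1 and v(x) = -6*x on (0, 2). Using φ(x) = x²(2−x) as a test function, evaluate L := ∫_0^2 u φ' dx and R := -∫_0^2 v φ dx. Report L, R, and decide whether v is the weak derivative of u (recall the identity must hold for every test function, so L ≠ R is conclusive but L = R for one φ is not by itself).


LHS = 16/5, RHS = 48/5. No, v is not the weak derivative of u.

u(x) = -x**2 - 1, classical derivative u'(x) = -2*x.
φ(x) = x²(2−x), so φ'(x) = x*(4 - 3*x).
Note φ(0) = φ(2) = 0, so the boundary term u·φ vanishes.
LHS = ∫_0^2 u(x) φ'(x) dx = ∫_0^2 (3*x^4 - 4*x^3 + 3*x^2 - 4*x) dx. Term by term:
  ∫_0^2 3*x^4 dx = 96/5;  ∫_0^2 -4*x^3 dx = -16;  ∫_0^2 3*x^2 dx = 8;
  ∫_0^2 -4*x dx = -8.
Sum: 96/5 − 16 + 8 − 8 = 16/5.
So LHS = 16/5.
∫_0^2 v(x) φ(x) dx = ∫_0^2 (6*x^4 - 12*x^3) dx. Term by term:
  ∫_0^2 6*x^4 dx = 192/5;  ∫_0^2 -12*x^3 dx = -48.
Sum: 192/5 − 48 = -48/5.
So RHS = -∫_0^2 v(x) φ(x) dx = 48/5.
LHS − RHS = -32/5 ≠ 0, so the identity fails.
(For a valid weak derivative the identity must hold for EVERY test function, in particular this one. The failure shows v is NOT the weak derivative of u.)
Correct weak derivative would be u'(x) = -2*x.


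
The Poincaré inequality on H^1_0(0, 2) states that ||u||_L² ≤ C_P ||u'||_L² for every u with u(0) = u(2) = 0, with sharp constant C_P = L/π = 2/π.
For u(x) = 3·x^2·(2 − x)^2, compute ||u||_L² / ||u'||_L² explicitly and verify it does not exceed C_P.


||u||_L² / ||u'||_L² = sqrt(3)/3 < C_P = 2/π.

u(x) = 3·x^2·(2 − x)^2, so u'(x) = 12*x*(x - 2)*(x - 1).
u(x) = 3·x^2·(2 − x)^2 vanishes at x = 0 and x = 2, so u ∈ H^1_0(0, 2). Differentiate via the product rule and integrate the resulting polynomials term by term.
  ∫_0^2 u² dx = ∫_0^2 (9*x^8 - 72*x^7 + 216*x^6 - 288*x^5 + 144*x^4) dx. Term by term:
    ∫_0^2 9*x^8 dx = 512;  ∫_0^2 -72*x^7 dx = -2304;  ∫_0^2 216*x^6 dx = 27648/7;
    ∫_0^2 -288*x^5 dx = -3072;  ∫_0^2 144*x^4 dx = 4608/5.
  Sum: 512 − 2304 + 27648/7 − 3072 + 4608/5 = 256/35.
  ∫_0^2 (u')² dx = ∫_0^2 (144*x^6 - 864*x^5 + 1872*x^4 - 1728*x^3 + 576*x^2) dx. Term by term:
    ∫_0^2 144*x^6 dx = 18432/7;  ∫_0^2 -864*x^5 dx = -9216;  ∫_0^2 1872*x^4 dx = 59904/5;
    ∫_0^2 -1728*x^3 dx = -6912;  ∫_0^2 576*x^2 dx = 1536.
  Sum: 18432/7 − 9216 + 59904/5 − 6912 + 1536 = 768/35.
∫_0^2 u² dx = 256/35, so ||u||_L² = 16*sqrt(35)/35.
∫_0^2 (u')² dx = 768/35, so ||u'||_L² = 16*sqrt(105)/35.
Ratio ||u||_L² / ||u'||_L² = sqrt(3)/3.
Sharp Poincaré constant on H^1_0(0, 2) is C_P = L/π = 2/π, achieved by sin(π/2·x).
A polynomial bump cannot attain the sharp Poincaré constant (only the first sine eigenfunction does), so the ratio is strictly less than C_P, consistent with ||u||_L² ≤ C_P ||u'||_L².


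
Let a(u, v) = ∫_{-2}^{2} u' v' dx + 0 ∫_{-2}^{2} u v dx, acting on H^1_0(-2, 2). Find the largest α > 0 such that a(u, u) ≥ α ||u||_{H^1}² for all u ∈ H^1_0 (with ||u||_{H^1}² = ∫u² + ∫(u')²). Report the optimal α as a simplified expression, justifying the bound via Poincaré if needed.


α = π^2/(π^2 + 16)

Coercivity of a(·,·) on H^1_0(-2, 2) means a(u, u) ≥ α ||u||_{H^1}² for every u ∈ H^1_0.
The interval has length L = 4, and Poincaré/coercivity depend only on L. Here a(u, u) = ∫(u')² + (0)·∫u².
Here c = 0, so a(u,u) = ∫(u')² alone. The condition a(u,u) ≥ α||u||_{H^1}² reads (1−α)∫(u')² ≥ (α−c)∫u². Any admissible α is ≤ 1 (rapidly oscillating u have ∫u²/∫(u')² → 0), and α = 1 would force 0 ≥ (1−c)∫u², impossible since c < 1; so 1−α > 0. By the sharp Poincaré inequality on H^1_0 of an interval of length L, ∫(u')² ≥ (π/L)²∫u² with equality for the first sine mode sin(π(x−x₀)/L) (x₀ the left endpoint), so the inequality holds for all u iff (1−α)(π/L)² ≥ α − c, i.e. α ≤ ((π/L)² + c)/((π/L)² + 1) = (1 + c(L/π)²)/(1 + (L/π)²). (Direct route, valid since c ≤ 0: Poincaré gives c∫u² ≥ c(L/π)²∫(u')², so a(u,u) ≥ (1 + c(L/π)²)∫(u')², while ||u||_{H^1}² ≤ (1 + (L/π)²)∫(u')²; dividing yields the same α.) With (π/L)² = π^2/16 and c = 0, the largest admissible constant is α = ((π/L)² + c)/((π/L)² + 1).
Simplifying, α = π^2/(π^2 + 16).


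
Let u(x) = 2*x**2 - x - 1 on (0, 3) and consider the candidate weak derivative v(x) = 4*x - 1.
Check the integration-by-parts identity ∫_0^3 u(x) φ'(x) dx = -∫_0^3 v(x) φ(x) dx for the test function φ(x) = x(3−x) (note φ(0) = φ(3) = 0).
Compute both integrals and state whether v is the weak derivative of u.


LHS = -45/2, RHS = -45/2. Yes, v = u' weakly.

u(x) = 2*x**2 - x - 1, classical derivative u'(x) = 4*x - 1.
φ(x) = x(3−x), so φ'(x) = 3 - 2*x.
Note φ(0) = φ(3) = 0, so the boundary term u·φ vanishes.
LHS = ∫_0^3 u(x) φ'(x) dx = ∫_0^3 (-4*x^3 + 8*x^2 - x - 3) dx. Term by term:
  ∫_0^3 -4*x^3 dx = -81;  ∫_0^3 8*x^2 dx = 72;  ∫_0^3 -x dx = -9/2;
  ∫_0^3 -3 dx = -9.
Sum: -81 + 72 − 9/2 − 9 = -45/2.
So LHS = -45/2.
∫_0^3 v(x) φ(x) dx = ∫_0^3 (-4*x^3 + 13*x^2 - 3*x) dx. Term by term:
  ∫_0^3 -4*x^3 dx = -81;  ∫_0^3 13*x^2 dx = 117;  ∫_0^3 -3*x dx = -27/2.
Sum: -81 + 117 − 27/2 = 45/2.
So RHS = -∫_0^3 v(x) φ(x) dx = -45/2.
LHS = RHS, so the identity holds for this test φ.
Moreover u is smooth here and v(x) = u'(x) = 4*x - 1 pointwise, so the identity holds for every test function. Hence v is the weak derivative of u.


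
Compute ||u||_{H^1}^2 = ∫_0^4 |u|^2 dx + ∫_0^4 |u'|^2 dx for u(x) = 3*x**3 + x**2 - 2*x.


||u||_{H^1}^2 = 858896/21

The H^1 norm (squared) on an interval (0, L) is
  ||u||_{H^1}^2 = ∫_0^L u(x)^2 dx + ∫_0^L u'(x)^2 dx.
Compute u'(x) = 9*x**2 + 2*x - 2.
Then u(x)^2 = 9*x**6 + 6*x**5 - 11*x**4 - 4*x**3 + 4*x**2 and u'(x)^2 = 81*x**4 + 36*x**3 - 32*x**2 - 8*x + 4.
Integrate each monomial from 0 to 4 using ∫_0^4 c·x^n dx = c·4^(n+1)/(n+1):
  ∫_0^4 u(x)^2 dx = ∫_0^4 (9*x^6 + 6*x^5 - 11*x^4 - 4*x^3 + 4*x^2) dx. Term by term:
    ∫_0^4 9*x^6 dx = 147456/7;  ∫_0^4 6*x^5 dx = 4096;  ∫_0^4 -11*x^4 dx = -11264/5;
    ∫_0^4 -4*x^3 dx = -256;  ∫_0^4 4*x^2 dx = 256/3.
  Sum: 147456/7 + 4096 − 11264/5 − 256 + 256/3 = 2387456/105.
  ∫_0^4 u'(x)^2 dx = ∫_0^4 (81*x^4 + 36*x^3 - 32*x^2 - 8*x + 4) dx. Term by term:
    ∫_0^4 81*x^4 dx = 82944/5;  ∫_0^4 36*x^3 dx = 2304;  ∫_0^4 -32*x^2 dx = -2048/3;
    ∫_0^4 -8*x dx = -64;  ∫_0^4 4 dx = 16.
  Sum: 82944/5 + 2304 − 2048/3 − 64 + 16 = 272432/15.
Adding: ||u||_{H^1}^2 = 2387456/105 + 272432/15 = 858896/21.


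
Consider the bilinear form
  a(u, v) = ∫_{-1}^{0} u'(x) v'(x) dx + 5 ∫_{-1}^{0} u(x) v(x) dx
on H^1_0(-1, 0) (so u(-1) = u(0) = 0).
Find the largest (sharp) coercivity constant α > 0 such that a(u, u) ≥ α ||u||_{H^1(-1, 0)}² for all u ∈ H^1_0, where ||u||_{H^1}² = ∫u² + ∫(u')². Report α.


α = 1

Coercivity of a(·,·) on H^1_0(-1, 0) means a(u, u) ≥ α ||u||_{H^1}² for every u ∈ H^1_0.
The interval has length L = 1, and Poincaré/coercivity depend only on L. Here a(u, u) = ∫(u')² + (5)·∫u².
Here c = 5 ≥ 1, so a(u,u) = ∫(u')² + c∫u² ≥ ∫(u')² + ∫u² = ||u||_{H^1}², i.e. α = 1 works. No larger α is possible: a(u,u) ≥ α||u||_{H^1}² means (1−α)∫(u')² ≥ (α−c)∫u², and for the modes u_n = sin(nπ(x−x₀)/L) (x₀ the left endpoint) one has ∫u_n²/∫(u_n')² = (L/(nπ))² → 0, so a(u_n,u_n)/||u_n||_{H^1}² → 1. Hence the optimal constant is α = 1.
Therefore α = 1.


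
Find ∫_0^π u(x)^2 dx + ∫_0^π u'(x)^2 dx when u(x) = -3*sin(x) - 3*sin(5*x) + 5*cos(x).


||u||_{H^1(0,π)}^2 = 151*π

u'(x) = -5*sin(x) - 3*cos(x) - 15*cos(5*x).
Expand u² and (u')² and integrate term by term on (0, π), using: for integers n ≥ 1, ∫_0^π sin²(nx) dx = ∫_0^π cos²(nx) dx = π/2; for n ≠ n', ∫_0^π sin(nx)sin(n'x) dx = ∫_0^π cos(nx)cos(n'x) dx = 0; and by product-to-sum, ∫_0^π sin(nx)cos(n'x) dx = ½∫_0^π [sin((n+n')x) + sin((n−n')x)] dx, which is 0 when n+n' is even and 2n/(n²−n'²) when n+n' is odd (it need not vanish on (0, π)).
  u² squared terms: (-3)²·∫sin(x)² dx = 9·π/2 = 9*π/2;  (-3)²·∫sin(5x)² dx = 9·π/2 = 9*π/2;  (5)²·∫cos(x)² dx = 25·π/2 = 25*π/2.
  u² cross terms: 2·(-3)·(-3)·∫sin(x)·sin(5x) dx = 18·(0) = 0;  2·(-3)·(5)·∫sin(x)·cos(x) dx = -30·(0) = 0;  2·(-3)·(5)·∫sin(5x)·cos(x) dx = -30·(0) = 0.
  So ∫_0^π u² dx = 9*π/2 + 9*π/2 + 25*π/2 + 0 + 0 + 0 = 43*π/2.
  (u')² squared terms: (-15)²·∫cos(5x)² dx = 225·π/2 = 225*π/2;  (-5)²·∫sin(x)² dx = 25·π/2 = 25*π/2;  (-3)²·∫cos(x)² dx = 9·π/2 = 9*π/2.
  (u')² cross terms: 2·(-15)·(-5)·∫cos(5x)·sin(x) dx = 150·(0) = 0;  2·(-15)·(-3)·∫cos(5x)·cos(x) dx = 90·(0) = 0;  2·(-5)·(-3)·∫sin(x)·cos(x) dx = 30·(0) = 0.
  So ∫_0^π (u')² dx = 225*π/2 + 25*π/2 + 9*π/2 + 0 + 0 + 0 = 259*π/2.
||u||_{H^1}^2 = (43*π/2) + (259*π/2) = 151*π.


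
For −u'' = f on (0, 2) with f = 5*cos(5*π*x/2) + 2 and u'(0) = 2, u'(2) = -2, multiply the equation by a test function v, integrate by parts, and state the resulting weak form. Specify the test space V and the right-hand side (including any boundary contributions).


V = H^1(0, 2) (v unrestricted at boundary; u is determined up to an additive constant); weak form: ∫_0^2 u'v' dx = ∫_0^2 (5*cos(5*π*x/2) + 2) v dx − 2·v(2) − 2·v(0) for all v ∈ V.

Multiply both sides by a test function v and integrate from 0 to 2:
  ∫_0^2 −u''(x) v(x) dx = ∫_0^2 f(x) v(x) dx.
Integrate the LHS by parts once:
  ∫_0^2 −u'' v dx = −[u'(x) v(x)]_0^2 + ∫_0^2 u'(x) v'(x) dx.
Thus ∫_0^2 u'(x) v'(x) dx = ∫_0^2 f(x) v(x) dx + [u'(x) v(x)]_0^2.
Choose V so that boundary terms are either known or forced to vanish.
u has inhomogeneous Neumann u'(0) = 2, u'(2) = -2. [u' v]_0^2 = (-2)·v(2) − (2)·v(0) = − 2·v(2) − 2·v(0). Take V = H^1(0, 2); boundary term becomes part of RHS.
Weak formulation: find u (satisfying any essential BC) such that ∫_0^2 u'(x) v'(x) dx = ∫_0^2 f v dx − 2·v(2) − 2·v(0) for all v ∈ V (Neumann data are natural BCs: they enter the RHS as boundary terms).
Substituting f(x) = 5*cos(5*π*x/2) + 2, the right-hand side is ∫_0^2 (5*cos(5*π*x/2) + 2) v dx − 2·v(2) − 2·v(0).
Compatibility check (pure Neumann): taking v ≡ 1 ∈ V gives 0 = ∫_0^2 f dx + (-2) − (2), i.e. ∫_0^2 f dx must equal u'(0) − u'(2) = 4. Indeed ∫_0^2 (5*cos(5*π*x/2) + 2) dx = 4, so the data are compatible. The solution is then unique only up to an additive constant (fix it e.g. by requiring ∫_0^2 u dx = 0).


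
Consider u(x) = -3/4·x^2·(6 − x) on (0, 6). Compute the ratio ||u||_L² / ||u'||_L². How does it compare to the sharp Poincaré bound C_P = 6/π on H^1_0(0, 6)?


||u||_L² / ||u'||_L² = 3*sqrt(14)/7 < C_P = 6/π.

u(x) = -3/4·x^2·(6 − x), so u'(x) = 9*x*(x - 4)/4.
u(x) = -3/4·x^2·(6 − x) vanishes at x = 0 and x = 6, so u ∈ H^1_0(0, 6). Differentiate via the product rule and integrate the resulting polynomials term by term.
  ∫_0^6 u² dx = ∫_0^6 (9*x^6/16 - 27*x^5/4 + 81*x^4/4) dx. Term by term:
    ∫_0^6 9*x^6/16 dx = 157464/7;  ∫_0^6 -27*x^5/4 dx = -52488;  ∫_0^6 81*x^4/4 dx = 157464/5.
  Sum: 157464/7 − 52488 + 157464/5 = 52488/35.
  ∫_0^6 (u')² dx = ∫_0^6 (81*x^4/16 - 81*x^3/2 + 81*x^2) dx. Term by term:
    ∫_0^6 81*x^4/16 dx = 39366/5;  ∫_0^6 -81*x^3/2 dx = -13122;  ∫_0^6 81*x^2 dx = 5832.
  Sum: 39366/5 − 13122 + 5832 = 2916/5.
∫_0^6 u² dx = 52488/35, so ||u||_L² = 162*sqrt(70)/35.
∫_0^6 (u')² dx = 2916/5, so ||u'||_L² = 54*sqrt(5)/5.
Ratio ||u||_L² / ||u'||_L² = 3*sqrt(14)/7.
Sharp Poincaré constant on H^1_0(0, 6) is C_P = L/π = 6/π, achieved by sin(π/6·x).
A polynomial bump cannot attain the sharp Poincaré constant (only the first sine eigenfunction does), so the ratio is strictly less than C_P, consistent with ||u||_L² ≤ C_P ||u'||_L².
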